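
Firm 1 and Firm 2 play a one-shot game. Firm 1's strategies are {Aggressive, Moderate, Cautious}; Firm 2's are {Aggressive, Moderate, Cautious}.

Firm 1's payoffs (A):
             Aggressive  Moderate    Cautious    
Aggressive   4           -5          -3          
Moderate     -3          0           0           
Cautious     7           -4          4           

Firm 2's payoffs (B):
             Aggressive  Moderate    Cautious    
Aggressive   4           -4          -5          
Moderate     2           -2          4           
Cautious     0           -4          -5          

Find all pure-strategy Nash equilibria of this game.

(Cautious, Aggressive)

Check mutual best responses: a cell is a NE iff neither player can gain by unilaterally deviating.
Firm 1's best responses — vs Aggressive: Cautious (payoff 7); vs Moderate: Moderate (payoff 0); vs Cautious: Cautious (payoff 4).
Firm 2's best responses — vs Aggressive: Aggressive (payoff 4); vs Moderate: Cautious (payoff 4); vs Cautious: Aggressive (payoff 0).
The only mutual best response is (Cautious, Aggressive); neither player gains by switching there.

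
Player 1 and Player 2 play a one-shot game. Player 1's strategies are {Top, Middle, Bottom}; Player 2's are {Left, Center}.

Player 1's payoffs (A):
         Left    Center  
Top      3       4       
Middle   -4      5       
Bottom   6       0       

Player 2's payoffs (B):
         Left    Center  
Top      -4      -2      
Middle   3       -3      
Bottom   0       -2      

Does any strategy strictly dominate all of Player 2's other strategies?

A strategy is strictly dominant if it gives Player 2 a strictly higher payoff than every other strategy, against every choice by the opponent.
Left is not dominant: against Top, Center gives -2 > -4.
Center is not dominant: against Middle, Left gives 3 > -3.
No single strategy is best against every opponent action.

No strictly dominant strategy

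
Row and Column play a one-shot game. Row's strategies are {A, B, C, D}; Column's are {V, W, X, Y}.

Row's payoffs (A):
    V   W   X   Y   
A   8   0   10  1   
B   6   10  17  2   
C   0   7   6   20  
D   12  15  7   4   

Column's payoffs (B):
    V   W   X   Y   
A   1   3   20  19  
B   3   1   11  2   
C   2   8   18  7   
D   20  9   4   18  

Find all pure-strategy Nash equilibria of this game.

(B, X) and (D, V)

Find each player's best response to every opponent strategy; NE are the intersections.
Row's best responses — vs V: D (payoff 12); vs W: D (payoff 15); vs X: B (payoff 17); vs Y: C (payoff 20).
Column's best responses — vs A: X (payoff 20); vs B: X (payoff 11); vs C: X (payoff 18); vs D: V (payoff 20).
Mutual best responses occur at (B, X) and (D, V); at each, neither player gains by switching.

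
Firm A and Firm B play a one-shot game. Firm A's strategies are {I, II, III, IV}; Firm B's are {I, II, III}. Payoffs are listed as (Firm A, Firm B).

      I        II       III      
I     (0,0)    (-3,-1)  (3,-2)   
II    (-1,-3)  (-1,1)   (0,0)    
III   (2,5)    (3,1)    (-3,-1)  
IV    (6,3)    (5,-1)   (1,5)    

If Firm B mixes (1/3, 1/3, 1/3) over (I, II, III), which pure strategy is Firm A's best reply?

IV

Compute Firm A's expected payoff from each pure strategy against the given mix.
I: (1/3)·0 + (1/3)·(-3) + (1/3)·3 = 0
II: (1/3)·(-1) + (1/3)·(-1) + (1/3)·0 = -2/3
III: (1/3)·2 + (1/3)·3 + (1/3)·(-3) = 2/3
IV: (1/3)·6 + (1/3)·5 + (1/3)·1 = 4
Highest expected payoff is 4, from IV.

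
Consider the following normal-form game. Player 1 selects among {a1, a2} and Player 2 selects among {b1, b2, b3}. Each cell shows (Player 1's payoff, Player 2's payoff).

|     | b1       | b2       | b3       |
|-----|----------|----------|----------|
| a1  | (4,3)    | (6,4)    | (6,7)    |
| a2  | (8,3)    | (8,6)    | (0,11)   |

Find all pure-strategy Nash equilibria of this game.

(a1, b3)

A profile is a Nash equilibrium when each player is best-responding to the other.
Player 1's best responses — vs b1: a2 (payoff 8); vs b2: a2 (payoff 8); vs b3: a1 (payoff 6).
Player 2's best responses — vs a1: b3 (payoff 7); vs a2: b3 (payoff 11).
The only mutual best response is (a1, b3); neither player gains by switching there.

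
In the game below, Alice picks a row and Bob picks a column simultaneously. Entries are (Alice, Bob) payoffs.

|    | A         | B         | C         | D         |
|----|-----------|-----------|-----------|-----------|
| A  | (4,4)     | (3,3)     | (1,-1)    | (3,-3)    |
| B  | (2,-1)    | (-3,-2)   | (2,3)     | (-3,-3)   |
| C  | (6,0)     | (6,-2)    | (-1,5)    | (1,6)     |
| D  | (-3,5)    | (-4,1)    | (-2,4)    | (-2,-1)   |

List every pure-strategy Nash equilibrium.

Check mutual best responses: a cell is a NE iff neither player can gain by unilaterally deviating.
Alice's best responses — vs A: C (payoff 6); vs B: C (payoff 6); vs C: B (payoff 2); vs D: A (payoff 3).
Bob's best responses — vs A: A (payoff 4); vs B: C (payoff 3); vs C: D (payoff 6); vs D: A (payoff 5).
The only mutual best response is (B, C); neither player gains by switching there.

(B, C)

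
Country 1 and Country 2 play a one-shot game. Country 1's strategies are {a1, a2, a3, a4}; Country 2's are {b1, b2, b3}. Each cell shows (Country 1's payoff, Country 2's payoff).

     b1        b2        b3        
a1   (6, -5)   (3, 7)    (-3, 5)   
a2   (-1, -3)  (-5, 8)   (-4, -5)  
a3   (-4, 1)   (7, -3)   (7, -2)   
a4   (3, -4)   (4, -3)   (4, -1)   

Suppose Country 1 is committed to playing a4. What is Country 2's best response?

b3

With Country 1 fixed at a4, Country 2's payoffs are: b1 → -4, b2 → -3, b3 → -1.
The maximum is -1, achieved by b3.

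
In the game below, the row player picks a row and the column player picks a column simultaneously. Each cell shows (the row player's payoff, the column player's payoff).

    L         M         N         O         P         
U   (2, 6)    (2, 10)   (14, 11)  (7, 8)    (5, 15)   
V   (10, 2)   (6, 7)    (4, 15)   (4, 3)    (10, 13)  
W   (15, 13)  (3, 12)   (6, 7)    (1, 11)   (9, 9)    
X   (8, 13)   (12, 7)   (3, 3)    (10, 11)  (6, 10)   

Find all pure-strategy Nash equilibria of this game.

(W, L)

Check mutual best responses: a cell is a NE iff neither player can gain by unilaterally deviating.
The row player's best responses — vs L: W (payoff 15); vs M: X (payoff 12); vs N: U (payoff 14); vs O: X (payoff 10); vs P: V (payoff 10).
The column player's best responses — vs U: P (payoff 15); vs V: N (payoff 15); vs W: L (payoff 13); vs X: L (payoff 13).
The only mutual best response is (W, L); neither player gains by switching there.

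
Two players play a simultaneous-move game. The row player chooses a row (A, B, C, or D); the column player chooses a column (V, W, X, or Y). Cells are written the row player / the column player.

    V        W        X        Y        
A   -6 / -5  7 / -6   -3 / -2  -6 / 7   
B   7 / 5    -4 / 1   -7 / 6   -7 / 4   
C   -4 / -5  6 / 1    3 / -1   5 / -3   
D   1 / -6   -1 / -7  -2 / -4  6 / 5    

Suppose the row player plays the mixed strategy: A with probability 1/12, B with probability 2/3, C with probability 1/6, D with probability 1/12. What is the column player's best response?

X

Compute the column player's expected payoff from each pure strategy against the given mix.
V: (1/12)·(-5) + (2/3)·5 + (1/6)·(-5) + (1/12)·(-6) = 19/12
W: (1/12)·(-6) + (2/3)·1 + (1/6)·1 + (1/12)·(-7) = -1/4
X: (1/12)·(-2) + (2/3)·6 + (1/6)·(-1) + (1/12)·(-4) = 10/3
Y: (1/12)·7 + (2/3)·4 + (1/6)·(-3) + (1/12)·5 = 19/6
Highest expected payoff is 10/3, from X.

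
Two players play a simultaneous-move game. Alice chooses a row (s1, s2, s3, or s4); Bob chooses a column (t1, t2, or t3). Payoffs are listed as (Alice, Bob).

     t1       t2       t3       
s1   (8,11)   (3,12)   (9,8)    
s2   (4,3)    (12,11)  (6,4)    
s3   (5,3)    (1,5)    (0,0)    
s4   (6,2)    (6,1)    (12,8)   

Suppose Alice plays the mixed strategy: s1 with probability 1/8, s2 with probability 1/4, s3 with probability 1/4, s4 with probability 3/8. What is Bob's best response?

t2

Bob's best reply maximizes expected payoff against the mix.
t1: (1/8)·11 + (1/4)·3 + (1/4)·3 + (3/8)·2 = 29/8
t2: (1/8)·12 + (1/4)·11 + (1/4)·5 + (3/8)·1 = 47/8
t3: (1/8)·8 + (1/4)·4 + (1/4)·0 + (3/8)·8 = 5
Highest expected payoff is 47/8, from t2.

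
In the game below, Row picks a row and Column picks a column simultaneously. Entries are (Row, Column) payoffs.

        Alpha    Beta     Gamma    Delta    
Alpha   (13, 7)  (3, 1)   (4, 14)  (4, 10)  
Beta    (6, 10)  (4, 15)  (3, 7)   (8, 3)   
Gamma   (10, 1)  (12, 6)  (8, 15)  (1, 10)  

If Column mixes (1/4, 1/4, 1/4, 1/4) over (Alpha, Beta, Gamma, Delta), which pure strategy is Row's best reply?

Compute Row's expected payoff from each pure strategy against the given mix.
Alpha: (1/4)·13 + (1/4)·3 + (1/4)·4 + (1/4)·4 = 6
Beta: (1/4)·6 + (1/4)·4 + (1/4)·3 + (1/4)·8 = 21/4
Gamma: (1/4)·10 + (1/4)·12 + (1/4)·8 + (1/4)·1 = 31/4
Highest expected payoff is 31/4, from Gamma.

Gamma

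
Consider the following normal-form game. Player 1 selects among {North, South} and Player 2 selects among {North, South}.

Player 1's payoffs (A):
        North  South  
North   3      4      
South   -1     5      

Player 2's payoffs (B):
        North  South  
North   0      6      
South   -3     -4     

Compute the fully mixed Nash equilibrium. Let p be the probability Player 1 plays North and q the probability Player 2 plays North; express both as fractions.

Each player's mixing probability is pinned down by making the *other* player indifferent.
Player 2 indifferent between North and South: p·0 + (1−p)·(-3) = p·6 + (1−p)·(-4) ⟹ (-3) + 3p = (-4) + 10p ⟹ p = 1/7.
Player 1 indifferent between North and South: q·3 + (1−q)·4 = q·(-1) + (1−q)·5 ⟹ 4 + (-1)q = 5 + (-6)q ⟹ q = 1/5.

p = 1/7, q = 1/5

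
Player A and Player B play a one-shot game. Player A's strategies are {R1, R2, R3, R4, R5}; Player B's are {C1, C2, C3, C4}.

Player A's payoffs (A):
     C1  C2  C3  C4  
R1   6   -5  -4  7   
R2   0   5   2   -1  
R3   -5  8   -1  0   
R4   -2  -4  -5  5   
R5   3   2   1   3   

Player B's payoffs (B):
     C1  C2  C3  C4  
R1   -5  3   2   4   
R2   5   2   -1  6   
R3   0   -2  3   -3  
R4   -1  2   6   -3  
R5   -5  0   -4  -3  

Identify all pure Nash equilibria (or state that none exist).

Find each player's best response to every opponent strategy; NE are the intersections.
Player A's best responses — vs C1: R1 (payoff 6); vs C2: R3 (payoff 8); vs C3: R2 (payoff 2); vs C4: R1 (payoff 7).
Player B's best responses — vs R1: C4 (payoff 4); vs R2: C4 (payoff 6); vs R3: C3 (payoff 3); vs R4: C3 (payoff 6); vs R5: C2 (payoff 0).
The only mutual best response is (R1, C4); neither player gains by switching there.

(R1, C4)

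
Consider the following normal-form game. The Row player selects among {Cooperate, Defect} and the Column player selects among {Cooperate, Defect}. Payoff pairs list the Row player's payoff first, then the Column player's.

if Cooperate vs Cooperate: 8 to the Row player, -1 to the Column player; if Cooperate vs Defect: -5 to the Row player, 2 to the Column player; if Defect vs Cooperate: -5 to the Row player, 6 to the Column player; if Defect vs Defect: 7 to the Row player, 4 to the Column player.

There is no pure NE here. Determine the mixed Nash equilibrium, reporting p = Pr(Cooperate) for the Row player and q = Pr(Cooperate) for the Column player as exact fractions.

p = 2/5, q = 12/25

Each player's mixing probability is pinned down by making the *other* player indifferent.
The Column player indifferent between Cooperate and Defect: p·(-1) + (1−p)·6 = p·2 + (1−p)·4 ⟹ 6 + (-7)p = 4 + (-2)p ⟹ p = 2/5.
The Row player indifferent between Cooperate and Defect: q·8 + (1−q)·(-5) = q·(-5) + (1−q)·7 ⟹ (-5) + 13q = 7 + (-12)q ⟹ q = 12/25.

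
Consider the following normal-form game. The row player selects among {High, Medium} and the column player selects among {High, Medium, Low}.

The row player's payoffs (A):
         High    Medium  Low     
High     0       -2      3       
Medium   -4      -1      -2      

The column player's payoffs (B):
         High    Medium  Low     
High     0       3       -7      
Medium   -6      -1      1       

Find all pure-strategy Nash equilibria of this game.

None

Find each player's best response to every opponent strategy; NE are the intersections.
The row player's best responses — vs High: High (payoff 0); vs Medium: Medium (payoff -1); vs Low: High (payoff 3).
The column player's best responses — vs High: Medium (payoff 3); vs Medium: Low (payoff 1).
No cell has both players best-responding. For instance, the row player's best reply to Low is High, but against High the column player prefers Medium over Low.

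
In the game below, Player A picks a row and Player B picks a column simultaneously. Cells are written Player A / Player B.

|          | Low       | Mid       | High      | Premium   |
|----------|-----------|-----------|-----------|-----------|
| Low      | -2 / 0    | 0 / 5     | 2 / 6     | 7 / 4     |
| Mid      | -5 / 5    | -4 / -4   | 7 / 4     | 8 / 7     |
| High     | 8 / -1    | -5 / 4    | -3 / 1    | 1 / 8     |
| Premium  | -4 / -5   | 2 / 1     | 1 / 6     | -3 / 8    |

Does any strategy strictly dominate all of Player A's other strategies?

No strictly dominant strategy

A strategy is strictly dominant if it gives Player A a strictly higher payoff than every other strategy, against every choice by the opponent.
Low is not dominant: against Low, High gives 8 > -2.
Mid is not dominant: against Low, Low gives -2 > -5.
High is not dominant: against Mid, Low gives 0 > -5.
Premium is not dominant: against Low, Low gives -2 > -4.
No single strategy is best against every opponent action.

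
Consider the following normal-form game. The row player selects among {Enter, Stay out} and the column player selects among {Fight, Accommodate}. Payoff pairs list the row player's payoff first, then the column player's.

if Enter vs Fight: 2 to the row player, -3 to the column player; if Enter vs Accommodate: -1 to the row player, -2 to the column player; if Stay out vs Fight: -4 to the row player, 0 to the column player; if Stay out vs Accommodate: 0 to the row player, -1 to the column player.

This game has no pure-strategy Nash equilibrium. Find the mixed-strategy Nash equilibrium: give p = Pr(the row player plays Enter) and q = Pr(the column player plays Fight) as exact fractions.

p = 1/2, q = 1/7

In a mixed NE each player is indifferent between their pure strategies, so the opponent's mix sets the indifference.
The column player indifferent between Fight and Accommodate: p·(-3) + (1−p)·0 = p·(-2) + (1−p)·(-1) ⟹ 0 + (-3)p = (-1) + (-1)p ⟹ p = 1/2.
The row player indifferent between Enter and Stay out: q·2 + (1−q)·(-1) = q·(-4) + (1−q)·0 ⟹ (-1) + 3q = 0 + (-4)q ⟹ q = 1/7.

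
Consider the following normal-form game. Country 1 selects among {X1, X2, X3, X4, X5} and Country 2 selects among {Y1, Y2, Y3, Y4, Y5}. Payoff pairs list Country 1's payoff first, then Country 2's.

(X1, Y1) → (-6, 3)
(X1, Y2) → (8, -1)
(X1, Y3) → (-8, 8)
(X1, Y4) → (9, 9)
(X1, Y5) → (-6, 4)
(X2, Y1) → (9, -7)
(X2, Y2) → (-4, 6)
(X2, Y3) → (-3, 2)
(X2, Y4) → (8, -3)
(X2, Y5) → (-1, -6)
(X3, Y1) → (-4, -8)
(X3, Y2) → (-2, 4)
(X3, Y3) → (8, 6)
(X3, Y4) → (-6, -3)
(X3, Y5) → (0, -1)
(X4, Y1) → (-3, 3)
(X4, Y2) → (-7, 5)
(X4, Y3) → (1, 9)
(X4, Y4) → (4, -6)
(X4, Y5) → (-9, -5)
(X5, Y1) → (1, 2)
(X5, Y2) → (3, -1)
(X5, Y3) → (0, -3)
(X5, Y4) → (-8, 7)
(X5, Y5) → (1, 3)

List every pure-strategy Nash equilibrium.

Find each player's best response to every opponent strategy; NE are the intersections.
Country 1's best responses — vs Y1: X2 (payoff 9); vs Y2: X1 (payoff 8); vs Y3: X3 (payoff 8); vs Y4: X1 (payoff 9); vs Y5: X5 (payoff 1).
Country 2's best responses — vs X1: Y4 (payoff 9); vs X2: Y2 (payoff 6); vs X3: Y3 (payoff 6); vs X4: Y3 (payoff 9); vs X5: Y4 (payoff 7).
Mutual best responses occur at (X1, Y4) and (X3, Y3); at each, neither player gains by switching.

(X1, Y4) and (X3, Y3)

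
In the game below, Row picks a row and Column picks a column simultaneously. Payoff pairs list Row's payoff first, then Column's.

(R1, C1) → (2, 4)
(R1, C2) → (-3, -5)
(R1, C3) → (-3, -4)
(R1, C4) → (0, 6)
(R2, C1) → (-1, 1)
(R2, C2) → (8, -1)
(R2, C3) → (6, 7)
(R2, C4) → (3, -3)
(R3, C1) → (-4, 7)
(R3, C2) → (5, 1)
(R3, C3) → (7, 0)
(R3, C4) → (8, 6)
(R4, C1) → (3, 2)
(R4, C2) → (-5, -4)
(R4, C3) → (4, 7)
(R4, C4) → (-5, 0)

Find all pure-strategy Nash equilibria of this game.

A profile is a Nash equilibrium when each player is best-responding to the other.
Row's best responses — vs C1: R4 (payoff 3); vs C2: R2 (payoff 8); vs C3: R3 (payoff 7); vs C4: R3 (payoff 8).
Column's best responses — vs R1: C4 (payoff 6); vs R2: C3 (payoff 7); vs R3: C1 (payoff 7); vs R4: C3 (payoff 7).
No cell has both players best-responding. For instance, Row's best reply to C2 is R2, but against R2 Column prefers C3 over C2.

There is no pure-strategy Nash equilibrium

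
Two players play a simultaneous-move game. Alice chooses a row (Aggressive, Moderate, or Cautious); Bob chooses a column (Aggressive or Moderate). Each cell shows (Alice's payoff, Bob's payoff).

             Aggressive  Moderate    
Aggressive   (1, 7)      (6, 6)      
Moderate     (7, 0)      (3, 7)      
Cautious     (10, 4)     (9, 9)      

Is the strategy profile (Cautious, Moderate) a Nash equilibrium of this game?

Yes

Holding Bob at Moderate: Alice gets 9 from Cautious, versus 6 from Aggressive, 3 from Moderate. No profitable deviation for Alice.
Holding Alice at Cautious: Bob gets 9 from Moderate, versus 4 from Aggressive. No profitable deviation for Bob either.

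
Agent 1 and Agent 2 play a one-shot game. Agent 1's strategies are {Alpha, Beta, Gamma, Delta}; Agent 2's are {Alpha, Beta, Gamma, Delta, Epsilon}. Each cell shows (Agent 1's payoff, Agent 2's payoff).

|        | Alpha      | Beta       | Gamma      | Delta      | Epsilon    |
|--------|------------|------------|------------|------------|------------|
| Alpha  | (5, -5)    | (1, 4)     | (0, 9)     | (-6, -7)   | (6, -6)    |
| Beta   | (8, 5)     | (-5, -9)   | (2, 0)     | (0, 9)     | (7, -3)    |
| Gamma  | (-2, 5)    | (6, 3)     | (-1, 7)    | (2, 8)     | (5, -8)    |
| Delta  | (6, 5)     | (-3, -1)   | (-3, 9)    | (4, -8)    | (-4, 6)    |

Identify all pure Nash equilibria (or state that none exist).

There is no pure-strategy Nash equilibrium

Check mutual best responses: a cell is a NE iff neither player can gain by unilaterally deviating.
Agent 1's best responses — vs Alpha: Beta (payoff 8); vs Beta: Gamma (payoff 6); vs Gamma: Beta (payoff 2); vs Delta: Delta (payoff 4); vs Epsilon: Beta (payoff 7).
Agent 2's best responses — vs Alpha: Gamma (payoff 9); vs Beta: Delta (payoff 9); vs Gamma: Delta (payoff 8); vs Delta: Gamma (payoff 9).
No cell has both players best-responding. For instance, Agent 1's best reply to Gamma is Beta, but against Beta Agent 2 prefers Delta over Gamma.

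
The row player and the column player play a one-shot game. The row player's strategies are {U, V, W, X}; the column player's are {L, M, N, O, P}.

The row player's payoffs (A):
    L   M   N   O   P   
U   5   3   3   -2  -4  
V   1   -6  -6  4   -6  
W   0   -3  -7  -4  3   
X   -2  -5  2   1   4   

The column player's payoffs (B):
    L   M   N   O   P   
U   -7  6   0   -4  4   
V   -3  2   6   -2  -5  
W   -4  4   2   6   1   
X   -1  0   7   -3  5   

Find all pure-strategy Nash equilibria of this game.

Find each player's best response to every opponent strategy; NE are the intersections.
The row player's best responses — vs L: U (payoff 5); vs M: U (payoff 3); vs N: U (payoff 3); vs O: V (payoff 4); vs P: X (payoff 4).
The column player's best responses — vs U: M (payoff 6); vs V: N (payoff 6); vs W: O (payoff 6); vs X: N (payoff 7).
The only mutual best response is (U, M); neither player gains by switching there.

(U, M)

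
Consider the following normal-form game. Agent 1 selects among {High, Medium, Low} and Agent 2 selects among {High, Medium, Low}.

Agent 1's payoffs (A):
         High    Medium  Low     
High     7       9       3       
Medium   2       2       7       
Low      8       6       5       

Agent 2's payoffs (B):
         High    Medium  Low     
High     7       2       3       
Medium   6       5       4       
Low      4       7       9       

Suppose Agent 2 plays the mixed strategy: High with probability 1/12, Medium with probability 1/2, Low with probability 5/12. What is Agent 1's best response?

Agent 1's best reply maximizes expected payoff against the mix.
High: (1/12)·7 + (1/2)·9 + (5/12)·3 = 19/3
Medium: (1/12)·2 + (1/2)·2 + (5/12)·7 = 49/12
Low: (1/12)·8 + (1/2)·6 + (5/12)·5 = 23/4
Highest expected payoff is 19/3, from High.

High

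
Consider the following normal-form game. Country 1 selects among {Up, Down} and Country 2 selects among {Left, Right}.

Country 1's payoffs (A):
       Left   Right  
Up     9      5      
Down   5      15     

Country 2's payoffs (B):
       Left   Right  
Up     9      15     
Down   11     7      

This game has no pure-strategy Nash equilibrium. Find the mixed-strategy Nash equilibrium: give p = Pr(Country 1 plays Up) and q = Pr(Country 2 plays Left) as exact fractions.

p = 2/5, q = 5/7

In a mixed NE each player is indifferent between their pure strategies, so the opponent's mix sets the indifference.
Country 2 indifferent between Left and Right: p·9 + (1−p)·11 = p·15 + (1−p)·7 ⟹ 11 + (-2)p = 7 + 8p ⟹ p = 2/5.
Country 1 indifferent between Up and Down: q·9 + (1−q)·5 = q·5 + (1−q)·15 ⟹ 5 + 4q = 15 + (-10)q ⟹ q = 5/7.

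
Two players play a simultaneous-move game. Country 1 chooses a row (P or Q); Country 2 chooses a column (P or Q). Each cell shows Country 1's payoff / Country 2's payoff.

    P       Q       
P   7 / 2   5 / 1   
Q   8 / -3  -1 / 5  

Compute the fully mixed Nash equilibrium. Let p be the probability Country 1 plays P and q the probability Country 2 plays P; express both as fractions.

p = 8/9, q = 6/7

In a mixed NE each player is indifferent between their pure strategies, so the opponent's mix sets the indifference.
Country 2 indifferent between P and Q: p·2 + (1−p)·(-3) = p·1 + (1−p)·5 ⟹ (-3) + 5p = 5 + (-4)p ⟹ p = 8/9.
Country 1 indifferent between P and Q: q·7 + (1−q)·5 = q·8 + (1−q)·(-1) ⟹ 5 + 2q = (-1) + 9q ⟹ q = 6/7.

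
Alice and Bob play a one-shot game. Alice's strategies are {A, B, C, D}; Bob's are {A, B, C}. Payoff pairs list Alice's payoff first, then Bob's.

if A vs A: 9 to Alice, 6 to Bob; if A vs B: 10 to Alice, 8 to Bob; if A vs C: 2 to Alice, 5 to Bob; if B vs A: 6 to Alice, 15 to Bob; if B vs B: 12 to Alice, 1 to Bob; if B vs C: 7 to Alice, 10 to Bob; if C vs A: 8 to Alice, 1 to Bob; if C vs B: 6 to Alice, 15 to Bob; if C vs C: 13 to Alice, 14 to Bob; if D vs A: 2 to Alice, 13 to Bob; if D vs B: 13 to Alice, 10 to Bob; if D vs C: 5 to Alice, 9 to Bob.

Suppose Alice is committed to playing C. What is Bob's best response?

With Alice fixed at C, Bob's payoffs are: A → 1, B → 15, C → 14.
The maximum is 15, achieved by B.

B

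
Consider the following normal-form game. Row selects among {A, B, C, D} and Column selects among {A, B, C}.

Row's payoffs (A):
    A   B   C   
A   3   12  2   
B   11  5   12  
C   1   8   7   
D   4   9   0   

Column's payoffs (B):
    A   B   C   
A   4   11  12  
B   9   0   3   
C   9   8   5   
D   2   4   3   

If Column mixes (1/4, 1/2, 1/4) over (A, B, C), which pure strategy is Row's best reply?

Row's best reply maximizes expected payoff against the mix.
A: (1/4)·3 + (1/2)·12 + (1/4)·2 = 29/4
B: (1/4)·11 + (1/2)·5 + (1/4)·12 = 33/4
C: (1/4)·1 + (1/2)·8 + (1/4)·7 = 6
D: (1/4)·4 + (1/2)·9 + (1/4)·0 = 11/2
Highest expected payoff is 33/4, from B.

B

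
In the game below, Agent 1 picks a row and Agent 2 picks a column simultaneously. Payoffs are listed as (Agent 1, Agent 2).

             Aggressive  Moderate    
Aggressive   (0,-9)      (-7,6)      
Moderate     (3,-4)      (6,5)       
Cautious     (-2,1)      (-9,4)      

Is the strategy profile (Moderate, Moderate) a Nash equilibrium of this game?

Holding Agent 2 at Moderate: Agent 1 gets 6 from Moderate, versus -7 from Aggressive, -9 from Cautious. No profitable deviation for Agent 1.
Holding Agent 1 at Moderate: Agent 2 gets 5 from Moderate, versus -4 from Aggressive. No profitable deviation for Agent 2 either.

Yes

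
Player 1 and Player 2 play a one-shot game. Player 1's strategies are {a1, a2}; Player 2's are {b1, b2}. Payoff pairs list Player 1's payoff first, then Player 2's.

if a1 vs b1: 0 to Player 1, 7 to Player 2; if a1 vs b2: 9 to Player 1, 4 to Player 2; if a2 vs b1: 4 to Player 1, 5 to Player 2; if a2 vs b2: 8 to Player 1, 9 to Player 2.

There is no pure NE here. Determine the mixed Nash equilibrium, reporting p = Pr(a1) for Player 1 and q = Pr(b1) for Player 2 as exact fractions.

p = 4/7, q = 1/5

In a mixed NE each player is indifferent between their pure strategies, so the opponent's mix sets the indifference.
Player 2 indifferent between b1 and b2: p·7 + (1−p)·5 = p·4 + (1−p)·9 ⟹ 5 + 2p = 9 + (-5)p ⟹ p = 4/7.
Player 1 indifferent between a1 and a2: q·0 + (1−q)·9 = q·4 + (1−q)·8 ⟹ 9 + (-9)q = 8 + (-4)q ⟹ q = 1/5.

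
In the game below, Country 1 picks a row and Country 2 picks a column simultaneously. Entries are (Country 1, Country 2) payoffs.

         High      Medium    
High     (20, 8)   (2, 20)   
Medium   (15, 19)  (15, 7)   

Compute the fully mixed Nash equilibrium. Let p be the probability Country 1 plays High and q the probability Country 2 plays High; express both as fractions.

Each player's mixing probability is pinned down by making the *other* player indifferent.
Country 2 indifferent between High and Medium: p·8 + (1−p)·19 = p·20 + (1−p)·7 ⟹ 19 + (-11)p = 7 + 13p ⟹ p = 1/2.
Country 1 indifferent between High and Medium: q·20 + (1−q)·2 = q·15 + (1−q)·15 ⟹ 2 + 18q = 15 + 0q ⟹ q = 13/18.

p = 1/2, q = 13/18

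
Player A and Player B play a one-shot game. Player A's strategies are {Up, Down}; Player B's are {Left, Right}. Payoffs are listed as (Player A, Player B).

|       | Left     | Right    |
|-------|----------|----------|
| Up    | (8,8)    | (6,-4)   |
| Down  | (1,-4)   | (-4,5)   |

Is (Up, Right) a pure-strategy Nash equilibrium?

Holding Player B at Right: Player A gets 6 from Up, versus -4 from Down. No profitable deviation for Player A.
Holding Player A at Up: Player B gets -4 from Right but could get 8 by switching to Left. Player B has a profitable deviation.

No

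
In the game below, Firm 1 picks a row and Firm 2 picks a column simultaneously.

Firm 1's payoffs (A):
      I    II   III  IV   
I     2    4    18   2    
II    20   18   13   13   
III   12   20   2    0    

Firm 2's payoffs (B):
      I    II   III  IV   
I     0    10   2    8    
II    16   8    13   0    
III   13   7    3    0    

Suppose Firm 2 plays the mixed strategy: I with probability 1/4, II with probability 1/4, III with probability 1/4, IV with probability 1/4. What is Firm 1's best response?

Compute Firm 1's expected payoff from each pure strategy against the given mix.
I: (1/4)·2 + (1/4)·4 + (1/4)·18 + (1/4)·2 = 13/2
II: (1/4)·20 + (1/4)·18 + (1/4)·13 + (1/4)·13 = 16
III: (1/4)·12 + (1/4)·20 + (1/4)·2 + (1/4)·0 = 17/2
Highest expected payoff is 16, from II.

II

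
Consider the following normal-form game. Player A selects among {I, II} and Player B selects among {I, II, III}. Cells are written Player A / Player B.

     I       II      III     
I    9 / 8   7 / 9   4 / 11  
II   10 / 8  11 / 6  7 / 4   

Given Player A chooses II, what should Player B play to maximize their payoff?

I

With Player A fixed at II, Player B's payoffs are: I → 8, II → 6, III → 4.
The maximum is 8, achieved by I.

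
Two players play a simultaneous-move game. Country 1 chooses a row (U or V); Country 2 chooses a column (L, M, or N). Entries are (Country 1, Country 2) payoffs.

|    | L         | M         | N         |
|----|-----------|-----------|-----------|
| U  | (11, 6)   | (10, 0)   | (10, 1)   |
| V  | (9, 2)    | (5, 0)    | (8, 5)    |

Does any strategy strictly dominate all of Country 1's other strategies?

U

Check whether one of Country 1's strategies beats all alternatives regardless of what the opponent does.
U strictly dominates: vs L: 11 > 9; vs M: 10 > 5; vs N: 10 > 8.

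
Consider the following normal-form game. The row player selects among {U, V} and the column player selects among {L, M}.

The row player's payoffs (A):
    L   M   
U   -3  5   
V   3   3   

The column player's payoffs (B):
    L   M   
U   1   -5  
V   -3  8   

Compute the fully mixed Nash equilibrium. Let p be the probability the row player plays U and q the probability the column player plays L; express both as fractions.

In a mixed NE each player is indifferent between their pure strategies, so the opponent's mix sets the indifference.
The column player indifferent between L and M: p·1 + (1−p)·(-3) = p·(-5) + (1−p)·8 ⟹ (-3) + 4p = 8 + (-13)p ⟹ p = 11/17.
The row player indifferent between U and V: q·(-3) + (1−q)·5 = q·3 + (1−q)·3 ⟹ 5 + (-8)q = 3 + 0q ⟹ q = 1/4.

p = 11/17, q = 1/4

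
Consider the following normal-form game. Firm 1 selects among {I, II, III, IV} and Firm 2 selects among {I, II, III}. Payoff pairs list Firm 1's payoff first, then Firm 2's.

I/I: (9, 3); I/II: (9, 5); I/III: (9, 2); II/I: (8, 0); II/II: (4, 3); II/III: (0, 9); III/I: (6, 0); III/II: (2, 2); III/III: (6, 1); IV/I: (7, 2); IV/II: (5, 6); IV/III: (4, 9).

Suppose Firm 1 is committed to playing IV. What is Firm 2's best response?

With Firm 1 fixed at IV, Firm 2's payoffs are: I → 2, II → 6, III → 9.
The maximum is 9, achieved by III.

III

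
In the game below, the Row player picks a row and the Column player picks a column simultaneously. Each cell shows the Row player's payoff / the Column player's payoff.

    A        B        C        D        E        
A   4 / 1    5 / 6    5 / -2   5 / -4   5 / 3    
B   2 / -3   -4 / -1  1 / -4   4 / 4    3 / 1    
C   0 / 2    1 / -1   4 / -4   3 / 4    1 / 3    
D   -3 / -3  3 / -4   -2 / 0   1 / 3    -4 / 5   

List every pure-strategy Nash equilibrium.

Check mutual best responses: a cell is a NE iff neither player can gain by unilaterally deviating.
The Row player's best responses — vs A: A (payoff 4); vs B: A (payoff 5); vs C: A (payoff 5); vs D: A (payoff 5); vs E: A (payoff 5).
The Column player's best responses — vs A: B (payoff 6); vs B: D (payoff 4); vs C: D (payoff 4); vs D: E (payoff 5).
The only mutual best response is (A, B); neither player gains by switching there.

(A, B)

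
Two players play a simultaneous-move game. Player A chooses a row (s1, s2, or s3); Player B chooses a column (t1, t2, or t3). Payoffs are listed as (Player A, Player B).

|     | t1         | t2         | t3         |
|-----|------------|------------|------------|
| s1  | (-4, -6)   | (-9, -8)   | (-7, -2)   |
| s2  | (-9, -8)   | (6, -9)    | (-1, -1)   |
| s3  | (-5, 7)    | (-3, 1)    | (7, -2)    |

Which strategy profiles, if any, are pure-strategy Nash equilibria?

Find each player's best response to every opponent strategy; NE are the intersections.
Player A's best responses — vs t1: s1 (payoff -4); vs t2: s2 (payoff 6); vs t3: s3 (payoff 7).
Player B's best responses — vs s1: t3 (payoff -2); vs s2: t3 (payoff -1); vs s3: t1 (payoff 7).
No cell has both players best-responding. For instance, Player A's best reply to t1 is s1, but against s1 Player B prefers t3 over t1.

There is no pure-strategy Nash equilibrium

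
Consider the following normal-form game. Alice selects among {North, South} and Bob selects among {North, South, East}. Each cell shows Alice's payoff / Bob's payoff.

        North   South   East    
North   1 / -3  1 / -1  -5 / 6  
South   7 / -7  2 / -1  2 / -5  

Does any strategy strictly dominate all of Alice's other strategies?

A strategy is strictly dominant if it gives Alice a strictly higher payoff than every other strategy, against every choice by the opponent.
South strictly dominates: vs North: 7 > 1; vs South: 2 > 1; vs East: 2 > -5.

South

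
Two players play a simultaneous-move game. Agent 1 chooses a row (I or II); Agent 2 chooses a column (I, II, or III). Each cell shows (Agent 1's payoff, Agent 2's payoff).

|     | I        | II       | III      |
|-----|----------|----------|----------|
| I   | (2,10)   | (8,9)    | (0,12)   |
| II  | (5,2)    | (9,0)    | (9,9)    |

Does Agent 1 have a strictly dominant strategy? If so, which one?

A strategy is strictly dominant if it gives Agent 1 a strictly higher payoff than every other strategy, against every choice by the opponent.
II strictly dominates: vs I: 5 > 2; vs II: 9 > 8; vs III: 9 > 0.

II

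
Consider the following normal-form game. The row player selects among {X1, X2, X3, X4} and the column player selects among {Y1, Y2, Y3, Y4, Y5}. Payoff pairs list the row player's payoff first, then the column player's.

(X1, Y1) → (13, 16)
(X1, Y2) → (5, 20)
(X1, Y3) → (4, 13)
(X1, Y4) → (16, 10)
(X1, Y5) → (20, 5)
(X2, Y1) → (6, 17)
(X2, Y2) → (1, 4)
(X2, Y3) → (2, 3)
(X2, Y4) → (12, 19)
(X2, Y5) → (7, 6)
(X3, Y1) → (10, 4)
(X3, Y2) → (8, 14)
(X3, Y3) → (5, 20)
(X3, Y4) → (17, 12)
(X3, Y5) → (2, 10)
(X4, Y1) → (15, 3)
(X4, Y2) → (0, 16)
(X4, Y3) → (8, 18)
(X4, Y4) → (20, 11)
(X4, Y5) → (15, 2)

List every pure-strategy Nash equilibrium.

(X4, Y3)

Check mutual best responses: a cell is a NE iff neither player can gain by unilaterally deviating.
The row player's best responses — vs Y1: X4 (payoff 15); vs Y2: X3 (payoff 8); vs Y3: X4 (payoff 8); vs Y4: X4 (payoff 20); vs Y5: X1 (payoff 20).
The column player's best responses — vs X1: Y2 (payoff 20); vs X2: Y4 (payoff 19); vs X3: Y3 (payoff 20); vs X4: Y3 (payoff 18).
The only mutual best response is (X4, Y3); neither player gains by switching there.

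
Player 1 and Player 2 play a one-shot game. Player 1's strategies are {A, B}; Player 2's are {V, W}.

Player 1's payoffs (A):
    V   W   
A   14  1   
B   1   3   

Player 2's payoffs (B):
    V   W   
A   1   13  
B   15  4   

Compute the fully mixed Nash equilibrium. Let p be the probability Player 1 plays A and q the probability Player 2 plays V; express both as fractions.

Each player's mixing probability is pinned down by making the *other* player indifferent.
Player 2 indifferent between V and W: p·1 + (1−p)·15 = p·13 + (1−p)·4 ⟹ 15 + (-14)p = 4 + 9p ⟹ p = 11/23.
Player 1 indifferent between A and B: q·14 + (1−q)·1 = q·1 + (1−q)·3 ⟹ 1 + 13q = 3 + (-2)q ⟹ q = 2/15.

p = 11/23, q = 2/15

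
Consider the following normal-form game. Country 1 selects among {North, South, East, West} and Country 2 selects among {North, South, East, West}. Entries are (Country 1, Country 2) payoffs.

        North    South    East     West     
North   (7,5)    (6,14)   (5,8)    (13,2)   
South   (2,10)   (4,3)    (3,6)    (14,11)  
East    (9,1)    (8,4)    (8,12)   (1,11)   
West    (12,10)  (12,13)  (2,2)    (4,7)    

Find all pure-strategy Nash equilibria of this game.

(South, West), (East, East), and (West, South)

A profile is a Nash equilibrium when each player is best-responding to the other.
Country 1's best responses — vs North: West (payoff 12); vs South: West (payoff 12); vs East: East (payoff 8); vs West: South (payoff 14).
Country 2's best responses — vs North: South (payoff 14); vs South: West (payoff 11); vs East: East (payoff 12); vs West: South (payoff 13).
Mutual best responses occur at (South, West), (East, East), and (West, South); at each, neither player gains by switching.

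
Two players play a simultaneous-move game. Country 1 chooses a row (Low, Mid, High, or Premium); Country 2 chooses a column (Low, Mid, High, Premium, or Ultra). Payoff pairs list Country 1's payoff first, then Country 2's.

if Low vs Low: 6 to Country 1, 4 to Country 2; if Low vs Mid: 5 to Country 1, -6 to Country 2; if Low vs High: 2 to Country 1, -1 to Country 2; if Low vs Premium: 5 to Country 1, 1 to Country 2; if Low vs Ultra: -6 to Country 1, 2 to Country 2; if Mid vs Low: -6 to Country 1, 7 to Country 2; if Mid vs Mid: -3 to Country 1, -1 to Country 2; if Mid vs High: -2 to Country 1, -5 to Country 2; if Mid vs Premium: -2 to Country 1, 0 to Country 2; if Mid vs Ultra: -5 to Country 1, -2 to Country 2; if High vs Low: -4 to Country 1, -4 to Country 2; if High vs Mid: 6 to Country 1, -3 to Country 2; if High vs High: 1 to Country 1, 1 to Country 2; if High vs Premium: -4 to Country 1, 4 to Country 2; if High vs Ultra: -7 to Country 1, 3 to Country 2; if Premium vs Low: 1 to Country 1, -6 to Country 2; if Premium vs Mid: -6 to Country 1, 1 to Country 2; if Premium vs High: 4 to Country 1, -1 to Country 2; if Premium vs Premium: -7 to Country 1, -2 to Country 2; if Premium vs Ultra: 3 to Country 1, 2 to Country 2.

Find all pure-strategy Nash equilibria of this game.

(Low, Low) and (Premium, Ultra)

A profile is a Nash equilibrium when each player is best-responding to the other.
Country 1's best responses — vs Low: Low (payoff 6); vs Mid: High (payoff 6); vs High: Premium (payoff 4); vs Premium: Low (payoff 5); vs Ultra: Premium (payoff 3).
Country 2's best responses — vs Low: Low (payoff 4); vs Mid: Low (payoff 7); vs High: Premium (payoff 4); vs Premium: Ultra (payoff 2).
Mutual best responses occur at (Low, Low) and (Premium, Ultra); at each, neither player gains by switching.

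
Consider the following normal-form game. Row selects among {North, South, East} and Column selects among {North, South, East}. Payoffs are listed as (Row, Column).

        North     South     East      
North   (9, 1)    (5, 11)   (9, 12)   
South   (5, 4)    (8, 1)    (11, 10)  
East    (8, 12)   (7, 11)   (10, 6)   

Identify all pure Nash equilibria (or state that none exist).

(South, East)

Find each player's best response to every opponent strategy; NE are the intersections.
Row's best responses — vs North: North (payoff 9); vs South: South (payoff 8); vs East: South (payoff 11).
Column's best responses — vs North: East (payoff 12); vs South: East (payoff 10); vs East: North (payoff 12).
The only mutual best response is (South, East); neither player gains by switching there.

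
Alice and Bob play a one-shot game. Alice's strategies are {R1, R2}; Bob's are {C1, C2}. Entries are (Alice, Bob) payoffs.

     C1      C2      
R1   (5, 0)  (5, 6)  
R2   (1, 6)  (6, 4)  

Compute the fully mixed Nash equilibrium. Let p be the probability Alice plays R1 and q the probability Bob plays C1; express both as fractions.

p = 1/4, q = 1/5

In a mixed NE each player is indifferent between their pure strategies, so the opponent's mix sets the indifference.
Bob indifferent between C1 and C2: p·0 + (1−p)·6 = p·6 + (1−p)·4 ⟹ 6 + (-6)p = 4 + 2p ⟹ p = 1/4.
Alice indifferent between R1 and R2: q·5 + (1−q)·5 = q·1 + (1−q)·6 ⟹ 5 + 0q = 6 + (-5)q ⟹ q = 1/5.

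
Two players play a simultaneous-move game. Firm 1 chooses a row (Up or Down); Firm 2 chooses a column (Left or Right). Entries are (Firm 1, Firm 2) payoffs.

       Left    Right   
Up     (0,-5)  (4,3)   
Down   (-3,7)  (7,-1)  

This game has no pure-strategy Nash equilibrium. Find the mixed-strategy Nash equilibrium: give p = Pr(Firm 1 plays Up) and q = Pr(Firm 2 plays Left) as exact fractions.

In a mixed NE each player is indifferent between their pure strategies, so the opponent's mix sets the indifference.
Firm 2 indifferent between Left and Right: p·(-5) + (1−p)·7 = p·3 + (1−p)·(-1) ⟹ 7 + (-12)p = (-1) + 4p ⟹ p = 1/2.
Firm 1 indifferent between Up and Down: q·0 + (1−q)·4 = q·(-3) + (1−q)·7 ⟹ 4 + (-4)q = 7 + (-10)q ⟹ q = 1/2.

p = 1/2, q = 1/2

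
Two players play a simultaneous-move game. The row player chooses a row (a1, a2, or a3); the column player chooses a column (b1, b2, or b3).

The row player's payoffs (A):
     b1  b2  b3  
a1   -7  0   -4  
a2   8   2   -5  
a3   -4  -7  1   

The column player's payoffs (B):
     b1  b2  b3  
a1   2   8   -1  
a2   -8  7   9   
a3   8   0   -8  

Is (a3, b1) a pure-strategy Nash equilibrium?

Holding the column player at b1: the row player gets -4 from a3 but could get 8 by switching to a2. The row player has a profitable deviation.

No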